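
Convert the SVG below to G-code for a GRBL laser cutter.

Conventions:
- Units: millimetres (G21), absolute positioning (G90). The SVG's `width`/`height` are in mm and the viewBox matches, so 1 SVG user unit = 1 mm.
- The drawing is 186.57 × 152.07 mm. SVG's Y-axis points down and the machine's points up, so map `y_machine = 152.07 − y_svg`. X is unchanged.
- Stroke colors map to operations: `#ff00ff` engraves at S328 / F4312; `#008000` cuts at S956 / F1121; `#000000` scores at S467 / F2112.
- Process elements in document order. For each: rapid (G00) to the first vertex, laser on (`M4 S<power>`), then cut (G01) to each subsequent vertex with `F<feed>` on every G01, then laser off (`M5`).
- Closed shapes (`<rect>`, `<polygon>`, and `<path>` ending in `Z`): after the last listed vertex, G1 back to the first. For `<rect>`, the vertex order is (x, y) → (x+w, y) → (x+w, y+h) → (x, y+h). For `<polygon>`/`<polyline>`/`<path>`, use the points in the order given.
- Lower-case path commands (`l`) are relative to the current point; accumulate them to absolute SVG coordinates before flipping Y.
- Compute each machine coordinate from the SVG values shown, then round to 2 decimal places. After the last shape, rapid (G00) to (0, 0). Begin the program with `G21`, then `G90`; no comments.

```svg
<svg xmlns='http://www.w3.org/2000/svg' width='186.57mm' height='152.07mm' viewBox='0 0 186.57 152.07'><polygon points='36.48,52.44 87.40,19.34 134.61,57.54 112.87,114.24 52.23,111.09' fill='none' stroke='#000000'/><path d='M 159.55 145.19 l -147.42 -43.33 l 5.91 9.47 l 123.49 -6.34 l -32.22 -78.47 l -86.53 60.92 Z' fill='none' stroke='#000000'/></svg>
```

1 u = 1 mm; y_m = 152.07 − y.

[1] `<polygon>` regular polygon, #000000→score S467 F2112: (36.48,99.63) → (87.40,132.73) → (134.61,94.53) → (112.87,37.83) → (52.23,40.98) → (36.48,99.63) (closed)

[2] `<path>` closed polygon, #000000→score S467 F2112: (159.55,6.88) → (12.13,50.21) → (18.04,40.74) → (141.53,47.08) → (109.31,125.55) → (22.78,64.63) → (159.55,6.88) (closed)

G21
G90
G00 X36.48 Y99.63
M4 S467
G01 X87.40 Y132.73 F2112
G01 X134.61 Y94.53 F2112
G01 X112.87 Y37.83 F2112
G01 X52.23 Y40.98 F2112
G01 X36.48 Y99.63 F2112
M5
G00 X159.55 Y6.88
M4 S467
G01 X12.13 Y50.21 F2112
G01 X18.04 Y40.74 F2112
G01 X141.53 Y47.08 F2112
G01 X109.31 Y125.55 F2112
G01 X22.78 Y64.63 F2112
G01 X159.55 Y6.88 F2112
M5
G00 X0.00 Y0.00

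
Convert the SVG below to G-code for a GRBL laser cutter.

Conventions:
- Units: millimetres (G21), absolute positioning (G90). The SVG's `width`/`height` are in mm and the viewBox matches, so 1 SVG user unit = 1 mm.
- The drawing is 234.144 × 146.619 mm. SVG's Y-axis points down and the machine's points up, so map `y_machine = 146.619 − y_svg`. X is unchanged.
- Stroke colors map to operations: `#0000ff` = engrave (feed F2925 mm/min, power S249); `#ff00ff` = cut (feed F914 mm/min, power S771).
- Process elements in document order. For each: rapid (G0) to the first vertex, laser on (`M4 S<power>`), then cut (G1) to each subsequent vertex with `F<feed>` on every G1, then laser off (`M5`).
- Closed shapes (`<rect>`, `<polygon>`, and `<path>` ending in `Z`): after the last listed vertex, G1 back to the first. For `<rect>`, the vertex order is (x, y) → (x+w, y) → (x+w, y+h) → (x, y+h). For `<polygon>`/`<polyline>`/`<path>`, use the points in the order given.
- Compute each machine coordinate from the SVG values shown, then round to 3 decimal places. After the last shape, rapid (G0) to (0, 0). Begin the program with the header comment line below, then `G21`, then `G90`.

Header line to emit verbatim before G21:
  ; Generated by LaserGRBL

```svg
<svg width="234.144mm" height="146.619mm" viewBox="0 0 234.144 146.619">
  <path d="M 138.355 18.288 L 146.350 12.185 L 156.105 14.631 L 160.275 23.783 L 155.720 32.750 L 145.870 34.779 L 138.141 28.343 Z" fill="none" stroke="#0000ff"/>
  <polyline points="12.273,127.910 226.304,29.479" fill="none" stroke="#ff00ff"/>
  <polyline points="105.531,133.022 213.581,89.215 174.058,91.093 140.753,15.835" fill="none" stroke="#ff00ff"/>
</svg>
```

; Generated by LaserGRBL
G21
G90
G0 X138.355 Y128.331
M4 S249
G1 X146.350 Y134.434 F2925
G1 X156.105 Y131.988 F2925
G1 X160.275 Y122.836 F2925
G1 X155.720 Y113.869 F2925
G1 X145.870 Y111.840 F2925
G1 X138.141 Y118.276 F2925
G1 X138.355 Y128.331 F2925
M5
G0 X12.273 Y18.709
M4 S771
G1 X226.304 Y117.140 F914
M5
G0 X105.531 Y13.597
M4 S771
G1 X213.581 Y57.404 F914
G1 X174.058 Y55.526 F914
G1 X140.753 Y130.784 F914
M5
G0 X0.000 Y0.000

viewBox `0 0 234.144 146.619` with mm width/height → 1 unit = 1 mm. Flip: y_m = 146.619 − y_svg.

**Shape 1** — `<path>` regular polygon, stroke `#0000ff` → engrave (S249, F2925). Machine vertices: (138.355,128.331) → (146.350,134.434) → (156.105,131.988) → (160.275,122.836) → (155.720,113.869) → (145.870,111.840) → (138.141,118.276) → (138.355,128.331). Closed: final G1 returns to the first vertex.

**Shape 2** — `<polyline>` line segment, stroke `#ff00ff` → cut (S771, F914). Machine vertices: (12.273,18.709) → (226.304,117.140). Open path.

**Shape 3** — `<polyline>` open polyline, stroke `#ff00ff` → cut (S771, F914). Machine vertices: (105.531,13.597) → (213.581,57.404) → (174.058,55.526) → (140.753,130.784). Open path.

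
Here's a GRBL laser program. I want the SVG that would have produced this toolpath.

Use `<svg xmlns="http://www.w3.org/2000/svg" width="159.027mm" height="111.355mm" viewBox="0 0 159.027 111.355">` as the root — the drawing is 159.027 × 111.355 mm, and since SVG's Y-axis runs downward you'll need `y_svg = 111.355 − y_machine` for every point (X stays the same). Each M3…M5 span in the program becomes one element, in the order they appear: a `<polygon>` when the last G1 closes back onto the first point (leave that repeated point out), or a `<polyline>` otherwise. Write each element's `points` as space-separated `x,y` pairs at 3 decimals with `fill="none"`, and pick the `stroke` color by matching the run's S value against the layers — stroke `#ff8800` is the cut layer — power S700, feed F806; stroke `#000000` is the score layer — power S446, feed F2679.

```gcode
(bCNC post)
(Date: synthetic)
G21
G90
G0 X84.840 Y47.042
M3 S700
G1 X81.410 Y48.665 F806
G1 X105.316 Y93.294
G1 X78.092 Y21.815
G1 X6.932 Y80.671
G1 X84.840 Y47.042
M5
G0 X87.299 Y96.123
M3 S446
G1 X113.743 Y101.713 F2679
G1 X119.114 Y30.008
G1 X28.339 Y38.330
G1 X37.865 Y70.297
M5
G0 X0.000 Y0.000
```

Each laser-on run becomes one SVG element. Flip Y back into SVG space with y_svg = 111.355 − y_machine.

Run 1: S700 ⇒ cut layer `#ff8800`. The run returns to its start, so emit a `<polygon>` with points (Y-flipped): 84.840,64.313 81.410,62.690 105.316,18.061 78.092,89.540 6.932,30.684.

Run 2: S446 ⇒ score layer `#000000`. The run is open, so emit a `<polyline>` with points (Y-flipped): 87.299,15.232 113.743,9.642 119.114,81.347 28.339,73.025 37.865,41.058.

<svg xmlns="http://www.w3.org/2000/svg" width="159.027mm" height="111.355mm" viewBox="0 0 159.027 111.355">
  <polygon points="84.840,64.313 81.410,62.690 105.316,18.061 78.092,89.540 6.932,30.684" fill="none" stroke="#ff8800"/>
  <polyline points="87.299,15.232 113.743,9.642 119.114,81.347 28.339,73.025 37.865,41.058" fill="none" stroke="#000000"/>
</svg>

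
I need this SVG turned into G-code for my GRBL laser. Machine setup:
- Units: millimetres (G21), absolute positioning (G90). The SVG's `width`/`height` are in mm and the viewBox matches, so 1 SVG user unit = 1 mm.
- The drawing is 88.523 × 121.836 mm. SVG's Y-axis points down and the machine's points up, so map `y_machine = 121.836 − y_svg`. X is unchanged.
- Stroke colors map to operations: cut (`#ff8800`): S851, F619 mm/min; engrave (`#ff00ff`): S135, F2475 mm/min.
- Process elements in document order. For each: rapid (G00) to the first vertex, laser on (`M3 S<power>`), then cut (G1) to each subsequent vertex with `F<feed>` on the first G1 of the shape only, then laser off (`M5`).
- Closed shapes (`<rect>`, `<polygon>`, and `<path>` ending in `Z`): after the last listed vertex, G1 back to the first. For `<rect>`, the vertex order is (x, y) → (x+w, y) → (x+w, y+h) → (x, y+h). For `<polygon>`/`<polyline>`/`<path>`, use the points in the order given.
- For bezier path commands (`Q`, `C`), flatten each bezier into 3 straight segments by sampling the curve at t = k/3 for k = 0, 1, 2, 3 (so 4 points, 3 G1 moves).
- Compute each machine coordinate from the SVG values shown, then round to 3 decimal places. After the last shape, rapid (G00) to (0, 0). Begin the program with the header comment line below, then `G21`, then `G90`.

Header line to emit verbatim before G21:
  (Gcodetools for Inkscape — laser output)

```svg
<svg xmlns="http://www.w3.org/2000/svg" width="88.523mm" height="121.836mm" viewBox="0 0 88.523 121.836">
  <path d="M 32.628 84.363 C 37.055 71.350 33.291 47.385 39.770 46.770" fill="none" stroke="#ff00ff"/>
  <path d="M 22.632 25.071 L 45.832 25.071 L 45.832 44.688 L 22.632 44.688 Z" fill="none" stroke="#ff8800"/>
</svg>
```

1 u = 1 mm; y_m = 121.836 − y.

[1] `<path>` cubic bezier, #ff00ff→engrave S135 F2475: (32.628,37.473) → (35.007,52.866) → (36.023,67.938) → (39.770,75.066)

[2] `<path>` rectangle, #ff8800→cut S851 F619: (22.632,96.765) → (45.832,96.765) → (45.832,77.148) → (22.632,77.148) → (22.632,96.765) (closed)

(Gcodetools for Inkscape — laser output)
G21
G90
G00 X32.628 Y37.473
M3 S135
G1 X35.007 Y52.866 F2475
G1 X36.023 Y67.938
G1 X39.770 Y75.066
M5
G00 X22.632 Y96.765
M3 S851
G1 X45.832 Y96.765 F619
G1 X45.832 Y77.148
G1 X22.632 Y77.148
G1 X22.632 Y96.765
M5
G00 X0.000 Y0.000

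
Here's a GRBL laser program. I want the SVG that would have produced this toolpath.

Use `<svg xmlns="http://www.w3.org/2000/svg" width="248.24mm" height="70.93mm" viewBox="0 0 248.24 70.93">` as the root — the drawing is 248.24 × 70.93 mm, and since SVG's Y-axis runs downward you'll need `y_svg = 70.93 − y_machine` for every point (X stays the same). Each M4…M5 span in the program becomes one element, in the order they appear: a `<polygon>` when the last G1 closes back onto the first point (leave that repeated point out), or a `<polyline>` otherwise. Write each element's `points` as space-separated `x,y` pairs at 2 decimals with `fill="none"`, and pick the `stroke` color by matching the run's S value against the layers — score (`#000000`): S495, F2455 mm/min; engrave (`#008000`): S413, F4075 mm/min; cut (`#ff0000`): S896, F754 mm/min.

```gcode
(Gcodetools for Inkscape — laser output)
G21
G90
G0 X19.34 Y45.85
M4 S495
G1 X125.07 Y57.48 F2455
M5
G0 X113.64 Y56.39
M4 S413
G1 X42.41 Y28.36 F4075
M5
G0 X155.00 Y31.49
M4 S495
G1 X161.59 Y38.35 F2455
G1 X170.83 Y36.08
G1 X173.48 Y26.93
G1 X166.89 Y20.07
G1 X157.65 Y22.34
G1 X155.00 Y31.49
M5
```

Machine Y-up, SVG Y-down with viewBox height 70.93, so y_svg = 70.93 − y_machine; X carries over.

Run 1: the run's S495 means `#000000` (score). The run is open, so emit a `<polyline>` with points (Y-flipped): 19.34,25.08 125.07,13.45.

Run 2: S413 ⇒ engrave layer `#008000`. The run is open, so emit a `<polyline>` with points (Y-flipped): 113.64,14.54 42.41,42.57.

Run 3: S495 ⇒ score layer `#000000`. The run returns to its start, so emit a `<polygon>` with points (Y-flipped): 155.00,39.44 161.59,32.58 170.83,34.85 173.48,44.00 166.89,50.86 157.65,48.59.

<svg xmlns="http://www.w3.org/2000/svg" width="248.24mm" height="70.93mm" viewBox="0 0 248.24 70.93">
  <polyline points="19.34,25.08 125.07,13.45" fill="none" stroke="#000000"/>
  <polyline points="113.64,14.54 42.41,42.57" fill="none" stroke="#008000"/>
  <polygon points="155.00,39.44 161.59,32.58 170.83,34.85 173.48,44.00 166.89,50.86 157.65,48.59" fill="none" stroke="#000000"/>
</svg>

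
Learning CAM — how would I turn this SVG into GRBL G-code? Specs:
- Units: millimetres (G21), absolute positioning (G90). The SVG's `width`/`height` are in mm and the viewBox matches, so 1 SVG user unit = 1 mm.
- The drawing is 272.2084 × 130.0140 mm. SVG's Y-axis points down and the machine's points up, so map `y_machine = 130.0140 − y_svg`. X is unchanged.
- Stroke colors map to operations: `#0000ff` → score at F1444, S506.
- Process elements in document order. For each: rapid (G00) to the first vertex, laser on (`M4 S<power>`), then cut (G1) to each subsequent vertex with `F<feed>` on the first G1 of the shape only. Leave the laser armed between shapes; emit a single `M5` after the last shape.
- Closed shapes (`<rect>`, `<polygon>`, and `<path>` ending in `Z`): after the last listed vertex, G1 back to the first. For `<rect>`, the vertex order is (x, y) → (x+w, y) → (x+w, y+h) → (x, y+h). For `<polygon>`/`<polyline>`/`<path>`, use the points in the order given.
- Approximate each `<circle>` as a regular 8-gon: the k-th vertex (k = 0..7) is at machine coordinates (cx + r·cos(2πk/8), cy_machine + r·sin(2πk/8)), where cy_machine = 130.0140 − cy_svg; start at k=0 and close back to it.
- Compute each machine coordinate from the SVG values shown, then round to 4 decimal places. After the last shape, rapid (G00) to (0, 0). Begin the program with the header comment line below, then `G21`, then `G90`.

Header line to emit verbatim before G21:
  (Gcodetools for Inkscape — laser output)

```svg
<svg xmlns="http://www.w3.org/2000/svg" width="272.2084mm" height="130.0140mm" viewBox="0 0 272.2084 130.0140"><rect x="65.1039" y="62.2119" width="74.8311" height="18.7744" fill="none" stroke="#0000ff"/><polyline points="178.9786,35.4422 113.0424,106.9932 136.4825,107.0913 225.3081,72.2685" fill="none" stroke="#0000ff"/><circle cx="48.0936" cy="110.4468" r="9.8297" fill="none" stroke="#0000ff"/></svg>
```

(Gcodetools for Inkscape — laser output)
G21
G90
G00 X65.1039 Y67.8021
M4 S506
G1 X139.9350 Y67.8021 F1444
G1 X139.9350 Y49.0277
G1 X65.1039 Y49.0277
G1 X65.1039 Y67.8021
G00 X178.9786 Y94.5718
M4 S506
G1 X113.0424 Y23.0208 F1444
G1 X136.4825 Y22.9227
G1 X225.3081 Y57.7455
G00 X57.9233 Y19.5672
M4 S506
G1 X55.0442 Y26.5178 F1444
G1 X48.0936 Y29.3969
G1 X41.1430 Y26.5178
G1 X38.2639 Y19.5672
G1 X41.1430 Y12.6166
G1 X48.0936 Y9.7375
G1 X55.0442 Y12.6166
G1 X57.9233 Y19.5672
M5
G00 X0.0000 Y0.0000

1 u = 1 mm; y_m = 130.0140 − y.

[1] `<rect>` rectangle, #0000ff→score S506 F1444: (65.1039,67.8021) → (139.9350,67.8021) → (139.9350,49.0277) → (65.1039,49.0277) → (65.1039,67.8021) (closed)

[2] `<polyline>` open polyline, #0000ff→score S506 F1444: (178.9786,94.5718) → (113.0424,23.0208) → (136.4825,22.9227) → (225.3081,57.7455)

[3] `<circle>` circle, #0000ff→score S506 F1444: (57.9233,19.5672) → (55.0442,26.5178) → (48.0936,29.3969) → (41.1430,26.5178) → (38.2639,19.5672) → (41.1430,12.6166) → (48.0936,9.7375) → (55.0442,12.6166) → (57.9233,19.5672) (closed)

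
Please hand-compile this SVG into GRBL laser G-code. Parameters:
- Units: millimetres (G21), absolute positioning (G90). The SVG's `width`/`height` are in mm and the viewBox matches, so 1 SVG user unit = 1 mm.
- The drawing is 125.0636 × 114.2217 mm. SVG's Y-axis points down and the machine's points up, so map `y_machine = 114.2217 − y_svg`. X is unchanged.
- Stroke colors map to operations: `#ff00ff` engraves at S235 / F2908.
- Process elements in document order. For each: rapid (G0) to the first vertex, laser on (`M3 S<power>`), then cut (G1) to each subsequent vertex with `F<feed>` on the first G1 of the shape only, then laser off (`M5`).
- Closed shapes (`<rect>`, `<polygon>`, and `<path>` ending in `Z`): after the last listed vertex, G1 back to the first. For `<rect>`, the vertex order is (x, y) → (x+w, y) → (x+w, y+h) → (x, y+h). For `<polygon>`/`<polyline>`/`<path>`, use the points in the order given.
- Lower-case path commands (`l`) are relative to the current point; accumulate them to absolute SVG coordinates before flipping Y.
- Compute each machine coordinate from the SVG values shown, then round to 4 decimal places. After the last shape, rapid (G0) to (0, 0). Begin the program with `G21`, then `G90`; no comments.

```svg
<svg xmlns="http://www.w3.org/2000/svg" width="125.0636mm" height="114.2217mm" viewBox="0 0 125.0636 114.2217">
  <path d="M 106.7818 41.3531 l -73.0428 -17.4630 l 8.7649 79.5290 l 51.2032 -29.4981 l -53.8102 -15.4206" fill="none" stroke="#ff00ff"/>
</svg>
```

1 u = 1 mm; y_m = 114.2217 − y.

[1] `<path>` open polyline, #ff00ff→engrave S235 F2908: (106.7818,72.8686) → (33.7390,90.3316) → (42.5039,10.8026) → (93.7071,40.3007) → (39.8969,55.7213)

G21
G90
G0 X106.7818 Y72.8686
M3 S235
G1 X33.7390 Y90.3316 F2908
G1 X42.5039 Y10.8026
G1 X93.7071 Y40.3007
G1 X39.8969 Y55.7213
M5
G0 X0.0000 Y0.0000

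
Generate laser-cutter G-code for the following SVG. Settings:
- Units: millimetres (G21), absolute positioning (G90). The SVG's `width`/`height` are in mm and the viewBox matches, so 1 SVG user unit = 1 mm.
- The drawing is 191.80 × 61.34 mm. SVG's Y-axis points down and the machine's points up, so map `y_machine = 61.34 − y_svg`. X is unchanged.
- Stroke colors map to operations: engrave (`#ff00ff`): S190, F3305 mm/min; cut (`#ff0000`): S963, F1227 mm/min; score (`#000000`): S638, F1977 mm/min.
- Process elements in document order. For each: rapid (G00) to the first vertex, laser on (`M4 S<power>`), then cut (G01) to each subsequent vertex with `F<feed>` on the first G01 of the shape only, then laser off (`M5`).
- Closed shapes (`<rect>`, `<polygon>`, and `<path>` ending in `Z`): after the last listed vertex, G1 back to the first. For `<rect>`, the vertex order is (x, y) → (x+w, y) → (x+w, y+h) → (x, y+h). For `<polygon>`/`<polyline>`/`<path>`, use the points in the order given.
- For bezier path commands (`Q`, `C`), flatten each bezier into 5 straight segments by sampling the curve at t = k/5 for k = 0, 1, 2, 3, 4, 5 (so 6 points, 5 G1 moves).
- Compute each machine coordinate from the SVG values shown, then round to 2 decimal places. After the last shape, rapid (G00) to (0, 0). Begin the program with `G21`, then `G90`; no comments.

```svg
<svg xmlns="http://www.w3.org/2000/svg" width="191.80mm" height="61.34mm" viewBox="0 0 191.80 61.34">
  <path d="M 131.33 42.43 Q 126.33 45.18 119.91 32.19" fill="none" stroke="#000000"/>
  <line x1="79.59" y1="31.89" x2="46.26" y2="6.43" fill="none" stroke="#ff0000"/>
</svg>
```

G21
G90
G00 X131.33 Y18.91
M4 S638
G01 X129.27 Y18.44 F1977
G01 X127.10 Y19.23
G01 X124.82 Y21.28
G01 X122.42 Y24.58
G01 X119.91 Y29.15
M5
G00 X79.59 Y29.45
M4 S963
G01 X46.26 Y54.91 F1227
M5
G00 X0.00 Y0.00

viewBox `0 0 191.80 61.34` with mm width/height → 1 unit = 1 mm. Flip: y_m = 61.34 − y_svg.

**Shape 1** — `<path>` quadratic bezier, stroke `#000000` → score (S638, F1977). Control points (SVG): P0=(131.33,42.43), P1=(126.33,45.18), P2=(119.91,32.19); sampled at t=k/5. Machine vertices: (131.33,18.91) → (129.27,18.44) → (127.10,19.23) → (124.82,21.28) → (122.42,24.58) → (119.91,29.15). Open path.

**Shape 2** — `<line>` line segment, stroke `#ff0000` → cut (S963, F1227). Machine vertices: (79.59,29.45) → (46.26,54.91). Open path.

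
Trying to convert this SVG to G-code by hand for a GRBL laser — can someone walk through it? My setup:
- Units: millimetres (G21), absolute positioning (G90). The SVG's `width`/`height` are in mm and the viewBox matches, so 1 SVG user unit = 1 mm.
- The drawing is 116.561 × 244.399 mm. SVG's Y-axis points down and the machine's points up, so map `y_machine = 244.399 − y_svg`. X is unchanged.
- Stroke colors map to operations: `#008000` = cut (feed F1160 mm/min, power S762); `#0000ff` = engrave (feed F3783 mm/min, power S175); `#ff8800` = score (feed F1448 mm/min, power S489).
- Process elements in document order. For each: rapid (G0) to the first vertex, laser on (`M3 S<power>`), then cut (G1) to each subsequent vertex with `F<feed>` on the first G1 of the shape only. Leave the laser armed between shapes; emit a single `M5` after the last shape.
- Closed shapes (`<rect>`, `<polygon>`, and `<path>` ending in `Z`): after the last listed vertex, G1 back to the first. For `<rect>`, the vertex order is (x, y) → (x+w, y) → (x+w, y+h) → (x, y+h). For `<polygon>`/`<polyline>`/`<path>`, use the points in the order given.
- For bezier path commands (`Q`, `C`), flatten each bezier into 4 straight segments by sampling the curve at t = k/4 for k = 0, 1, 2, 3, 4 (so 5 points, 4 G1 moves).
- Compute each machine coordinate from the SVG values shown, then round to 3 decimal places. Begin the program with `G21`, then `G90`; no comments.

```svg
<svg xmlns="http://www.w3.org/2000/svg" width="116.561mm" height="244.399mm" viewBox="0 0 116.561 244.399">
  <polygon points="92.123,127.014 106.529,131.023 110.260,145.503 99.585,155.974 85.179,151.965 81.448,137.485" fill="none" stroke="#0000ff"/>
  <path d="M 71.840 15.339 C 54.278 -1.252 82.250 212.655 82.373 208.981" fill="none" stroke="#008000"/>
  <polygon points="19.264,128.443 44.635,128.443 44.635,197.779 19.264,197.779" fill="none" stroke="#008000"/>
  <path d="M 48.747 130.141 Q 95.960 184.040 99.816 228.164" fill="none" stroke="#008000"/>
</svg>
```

1 u = 1 mm; y_m = 244.399 − y.

[1] `<polygon>` regular polygon, #0000ff→engrave S175 F3783: (92.123,117.385) → (106.529,113.376) → (110.260,98.896) → (99.585,88.425) → (85.179,92.434) → (81.448,106.914) → (92.123,117.385) (closed)

[2] `<path>` cubic bezier, #008000→cut S762 F1160: (71.840,229.060) → (66.060,205.286) → (70.475,137.083) → (78.206,66.458) → (82.373,35.418)

[3] `<polygon>` rectangle, #008000→cut S762 F1160: (19.264,115.956) → (44.635,115.956) → (44.635,46.620) → (19.264,46.620) → (19.264,115.956) (closed)

[4] `<path>` quadratic bezier, #008000→cut S762 F1160: (48.747,114.258) → (69.644,87.919) → (85.121,62.803) → (95.178,38.908) → (99.816,16.235)

G21
G90
G0 X92.123 Y117.385
M3 S175
G1 X106.529 Y113.376 F3783
G1 X110.260 Y98.896
G1 X99.585 Y88.425
G1 X85.179 Y92.434
G1 X81.448 Y106.914
G1 X92.123 Y117.385
G0 X71.840 Y229.060
M3 S762
G1 X66.060 Y205.286 F1160
G1 X70.475 Y137.083
G1 X78.206 Y66.458
G1 X82.373 Y35.418
G0 X19.264 Y115.956
M3 S762
G1 X44.635 Y115.956 F1160
G1 X44.635 Y46.620
G1 X19.264 Y46.620
G1 X19.264 Y115.956
G0 X48.747 Y114.258
M3 S762
G1 X69.644 Y87.919 F1160
G1 X85.121 Y62.803
G1 X95.178 Y38.908
G1 X99.816 Y16.235
M5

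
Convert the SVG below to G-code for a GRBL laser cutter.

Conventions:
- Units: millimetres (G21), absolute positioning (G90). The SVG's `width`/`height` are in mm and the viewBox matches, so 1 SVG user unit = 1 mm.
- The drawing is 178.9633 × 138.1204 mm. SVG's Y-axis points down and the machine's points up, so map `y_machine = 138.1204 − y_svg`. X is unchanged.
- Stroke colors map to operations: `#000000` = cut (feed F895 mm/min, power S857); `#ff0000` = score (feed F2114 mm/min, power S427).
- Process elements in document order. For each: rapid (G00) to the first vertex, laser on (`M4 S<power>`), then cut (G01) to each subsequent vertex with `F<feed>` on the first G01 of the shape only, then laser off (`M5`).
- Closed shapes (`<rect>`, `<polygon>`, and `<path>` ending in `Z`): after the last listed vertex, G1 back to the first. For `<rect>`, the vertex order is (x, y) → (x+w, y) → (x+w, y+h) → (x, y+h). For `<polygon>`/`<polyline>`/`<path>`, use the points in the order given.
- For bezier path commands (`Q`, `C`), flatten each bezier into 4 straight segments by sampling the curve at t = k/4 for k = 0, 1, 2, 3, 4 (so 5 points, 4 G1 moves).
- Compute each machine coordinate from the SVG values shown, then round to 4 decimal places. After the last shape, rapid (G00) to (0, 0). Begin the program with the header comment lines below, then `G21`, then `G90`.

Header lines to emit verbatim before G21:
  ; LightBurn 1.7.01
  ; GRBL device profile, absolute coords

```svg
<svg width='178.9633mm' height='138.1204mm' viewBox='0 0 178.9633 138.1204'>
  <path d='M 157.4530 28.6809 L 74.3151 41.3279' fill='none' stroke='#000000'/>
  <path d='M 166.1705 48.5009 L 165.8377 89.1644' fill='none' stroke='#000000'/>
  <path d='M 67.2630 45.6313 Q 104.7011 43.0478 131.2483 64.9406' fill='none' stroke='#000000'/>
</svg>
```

1 u = 1 mm; y_m = 138.1204 − y.

[1] `<path>` line segment, #000000→cut S857 F895: (157.4530,109.4395) → (74.3151,96.7925)

[2] `<path>` line segment, #000000→cut S857 F895: (166.1705,89.6195) → (165.8377,48.9560)

[3] `<path>` quadratic bezier, #000000→cut S857 F895: (67.2630,92.4891) → (85.3014,92.2511) → (101.9784,88.9535) → (117.2940,82.5964) → (131.2483,73.1798)

; LightBurn 1.7.01
; GRBL device profile, absolute coords
G21
G90
G00 X157.4530 Y109.4395
M4 S857
G01 X74.3151 Y96.7925 F895
M5
G00 X166.1705 Y89.6195
M4 S857
G01 X165.8377 Y48.9560 F895
M5
G00 X67.2630 Y92.4891
M4 S857
G01 X85.3014 Y92.2511 F895
G01 X101.9784 Y88.9535
G01 X117.2940 Y82.5964
G01 X131.2483 Y73.1798
M5
G00 X0.0000 Y0.0000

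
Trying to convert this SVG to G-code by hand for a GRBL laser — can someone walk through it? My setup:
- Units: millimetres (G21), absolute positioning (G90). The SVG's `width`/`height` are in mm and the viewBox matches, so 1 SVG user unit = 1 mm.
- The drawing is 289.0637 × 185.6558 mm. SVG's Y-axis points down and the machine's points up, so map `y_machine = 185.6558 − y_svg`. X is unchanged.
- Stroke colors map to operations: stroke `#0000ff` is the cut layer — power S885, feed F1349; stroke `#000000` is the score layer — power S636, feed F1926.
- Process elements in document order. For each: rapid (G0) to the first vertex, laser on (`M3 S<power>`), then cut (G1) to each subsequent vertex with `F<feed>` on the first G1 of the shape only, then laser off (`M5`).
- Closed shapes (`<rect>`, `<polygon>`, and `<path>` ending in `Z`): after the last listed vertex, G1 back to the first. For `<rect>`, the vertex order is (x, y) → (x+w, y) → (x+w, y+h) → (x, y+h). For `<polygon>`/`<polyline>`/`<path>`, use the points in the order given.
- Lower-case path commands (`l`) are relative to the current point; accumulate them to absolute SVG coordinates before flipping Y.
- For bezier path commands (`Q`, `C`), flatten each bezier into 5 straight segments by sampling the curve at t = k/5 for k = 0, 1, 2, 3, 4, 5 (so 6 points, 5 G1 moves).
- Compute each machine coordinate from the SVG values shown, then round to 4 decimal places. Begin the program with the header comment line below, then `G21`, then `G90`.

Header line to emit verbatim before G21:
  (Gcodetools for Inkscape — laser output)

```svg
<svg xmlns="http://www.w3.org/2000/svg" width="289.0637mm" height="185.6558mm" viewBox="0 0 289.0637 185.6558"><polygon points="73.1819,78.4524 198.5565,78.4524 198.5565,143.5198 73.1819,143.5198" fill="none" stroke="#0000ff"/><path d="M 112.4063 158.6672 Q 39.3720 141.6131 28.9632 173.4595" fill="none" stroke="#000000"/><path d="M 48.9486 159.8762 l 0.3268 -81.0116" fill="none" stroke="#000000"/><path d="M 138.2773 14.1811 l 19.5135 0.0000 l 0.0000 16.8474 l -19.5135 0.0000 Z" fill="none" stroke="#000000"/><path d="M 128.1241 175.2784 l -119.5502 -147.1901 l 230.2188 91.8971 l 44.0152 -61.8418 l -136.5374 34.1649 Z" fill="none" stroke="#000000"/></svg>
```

(Gcodetools for Inkscape — laser output)
G21
G90
G0 X73.1819 Y107.2034
M3 S885
G1 X198.5565 Y107.2034 F1349
G1 X198.5565 Y42.1360
G1 X73.1819 Y42.1360
G1 X73.1819 Y107.2034
M5
G0 X112.4063 Y26.9886
M3 S636
G1 X85.6976 Y31.8542 F1926
G1 X63.9989 Y32.8078
G1 X47.3103 Y29.8493
G1 X35.6317 Y22.9788
G1 X28.9632 Y12.1963
M5
G0 X48.9486 Y25.7796
M3 S636
G1 X49.2754 Y106.7912 F1926
M5
G0 X138.2773 Y171.4747
M3 S636
G1 X157.7908 Y171.4747 F1926
G1 X157.7908 Y154.6273
G1 X138.2773 Y154.6273
G1 X138.2773 Y171.4747
M5
G0 X128.1241 Y10.3774
M3 S636
G1 X8.5739 Y157.5675 F1926
G1 X238.7927 Y65.6704
G1 X282.8079 Y127.5122
G1 X146.2705 Y93.3473
G1 X128.1241 Y10.3774
M5

1 u = 1 mm; y_m = 185.6558 − y.

[1] `<polygon>` rectangle, #0000ff→cut S885 F1349: (73.1819,107.2034) → (198.5565,107.2034) → (198.5565,42.1360) → (73.1819,42.1360) → (73.1819,107.2034) (closed)

[2] `<path>` quadratic bezier, #000000→score S636 F1926: (112.4063,26.9886) → (85.6976,31.8542) → (63.9989,32.8078) → (47.3103,29.8493) → (35.6317,22.9788) → (28.9632,12.1963)

[3] `<path>` line segment, #000000→score S636 F1926: (48.9486,25.7796) → (49.2754,106.7912)

[4] `<path>` rectangle, #000000→score S636 F1926: (138.2773,171.4747) → (157.7908,171.4747) → (157.7908,154.6273) → (138.2773,154.6273) → (138.2773,171.4747) (closed)

[5] `<path>` closed polygon, #000000→score S636 F1926: (128.1241,10.3774) → (8.5739,157.5675) → (238.7927,65.6704) → (282.8079,127.5122) → (146.2705,93.3473) → (128.1241,10.3774) (closed)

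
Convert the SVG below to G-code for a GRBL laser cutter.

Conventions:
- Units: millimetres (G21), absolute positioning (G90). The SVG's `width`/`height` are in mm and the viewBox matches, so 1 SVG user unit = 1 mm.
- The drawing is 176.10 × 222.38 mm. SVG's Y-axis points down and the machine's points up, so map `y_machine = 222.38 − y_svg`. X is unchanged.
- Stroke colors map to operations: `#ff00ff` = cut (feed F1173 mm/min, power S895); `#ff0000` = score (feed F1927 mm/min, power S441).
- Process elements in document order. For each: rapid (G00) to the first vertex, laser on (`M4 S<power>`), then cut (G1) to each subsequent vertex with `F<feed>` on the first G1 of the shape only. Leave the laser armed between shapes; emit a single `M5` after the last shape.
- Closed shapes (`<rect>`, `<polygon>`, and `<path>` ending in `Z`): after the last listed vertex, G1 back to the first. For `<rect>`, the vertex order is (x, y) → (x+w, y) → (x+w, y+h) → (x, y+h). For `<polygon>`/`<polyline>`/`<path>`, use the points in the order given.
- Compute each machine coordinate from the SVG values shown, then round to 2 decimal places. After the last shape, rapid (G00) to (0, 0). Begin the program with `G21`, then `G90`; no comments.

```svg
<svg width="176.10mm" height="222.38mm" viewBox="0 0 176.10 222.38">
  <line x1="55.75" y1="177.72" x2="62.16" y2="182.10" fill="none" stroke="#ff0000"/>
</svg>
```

1 u = 1 mm; y_m = 222.38 − y.

[1] `<line>` line segment, #ff0000→score S441 F1927: (55.75,44.66) → (62.16,40.28)

G21
G90
G00 X55.75 Y44.66
M4 S441
G1 X62.16 Y40.28 F1927
M5
G00 X0.00 Y0.00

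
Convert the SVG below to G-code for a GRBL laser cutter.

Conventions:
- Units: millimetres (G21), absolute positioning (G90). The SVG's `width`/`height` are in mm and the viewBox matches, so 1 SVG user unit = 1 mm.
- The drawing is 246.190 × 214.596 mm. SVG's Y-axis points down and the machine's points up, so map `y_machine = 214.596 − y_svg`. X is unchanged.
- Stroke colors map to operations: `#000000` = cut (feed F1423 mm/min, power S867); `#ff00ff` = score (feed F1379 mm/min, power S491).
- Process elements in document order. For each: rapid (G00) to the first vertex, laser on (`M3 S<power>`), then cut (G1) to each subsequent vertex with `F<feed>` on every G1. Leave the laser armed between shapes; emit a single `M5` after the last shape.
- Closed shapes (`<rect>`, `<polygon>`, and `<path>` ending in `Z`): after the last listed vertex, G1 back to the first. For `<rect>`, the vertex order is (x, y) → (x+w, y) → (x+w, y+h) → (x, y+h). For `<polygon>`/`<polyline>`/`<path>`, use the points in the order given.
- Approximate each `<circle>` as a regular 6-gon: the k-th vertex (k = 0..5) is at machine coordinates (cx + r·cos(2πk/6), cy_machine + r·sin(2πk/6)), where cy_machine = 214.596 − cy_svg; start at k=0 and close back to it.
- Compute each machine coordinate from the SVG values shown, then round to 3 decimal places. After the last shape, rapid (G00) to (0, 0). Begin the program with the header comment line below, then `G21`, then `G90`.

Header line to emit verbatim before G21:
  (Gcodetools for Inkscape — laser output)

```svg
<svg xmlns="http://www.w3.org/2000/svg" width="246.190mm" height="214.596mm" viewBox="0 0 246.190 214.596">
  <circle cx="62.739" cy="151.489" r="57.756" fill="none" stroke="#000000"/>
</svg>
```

viewBox `0 0 246.190 214.596` with mm width/height → 1 unit = 1 mm. Flip: y_m = 214.596 − y_svg.

**Shape 1** — `<circle>` circle, stroke `#000000` → cut (S867, F1423). Machine vertices: (120.495,63.107) → (91.617,113.125) → (33.861,113.125) → (4.983,63.107) → (33.861,13.089) → (91.617,13.089) → (120.495,63.107). Closed: final G1 returns to the first vertex.

(Gcodetools for Inkscape — laser output)
G21
G90
G00 X120.495 Y63.107
M3 S867
G1 X91.617 Y113.125 F1423
G1 X33.861 Y113.125 F1423
G1 X4.983 Y63.107 F1423
G1 X33.861 Y13.089 F1423
G1 X91.617 Y13.089 F1423
G1 X120.495 Y63.107 F1423
M5
G00 X0.000 Y0.000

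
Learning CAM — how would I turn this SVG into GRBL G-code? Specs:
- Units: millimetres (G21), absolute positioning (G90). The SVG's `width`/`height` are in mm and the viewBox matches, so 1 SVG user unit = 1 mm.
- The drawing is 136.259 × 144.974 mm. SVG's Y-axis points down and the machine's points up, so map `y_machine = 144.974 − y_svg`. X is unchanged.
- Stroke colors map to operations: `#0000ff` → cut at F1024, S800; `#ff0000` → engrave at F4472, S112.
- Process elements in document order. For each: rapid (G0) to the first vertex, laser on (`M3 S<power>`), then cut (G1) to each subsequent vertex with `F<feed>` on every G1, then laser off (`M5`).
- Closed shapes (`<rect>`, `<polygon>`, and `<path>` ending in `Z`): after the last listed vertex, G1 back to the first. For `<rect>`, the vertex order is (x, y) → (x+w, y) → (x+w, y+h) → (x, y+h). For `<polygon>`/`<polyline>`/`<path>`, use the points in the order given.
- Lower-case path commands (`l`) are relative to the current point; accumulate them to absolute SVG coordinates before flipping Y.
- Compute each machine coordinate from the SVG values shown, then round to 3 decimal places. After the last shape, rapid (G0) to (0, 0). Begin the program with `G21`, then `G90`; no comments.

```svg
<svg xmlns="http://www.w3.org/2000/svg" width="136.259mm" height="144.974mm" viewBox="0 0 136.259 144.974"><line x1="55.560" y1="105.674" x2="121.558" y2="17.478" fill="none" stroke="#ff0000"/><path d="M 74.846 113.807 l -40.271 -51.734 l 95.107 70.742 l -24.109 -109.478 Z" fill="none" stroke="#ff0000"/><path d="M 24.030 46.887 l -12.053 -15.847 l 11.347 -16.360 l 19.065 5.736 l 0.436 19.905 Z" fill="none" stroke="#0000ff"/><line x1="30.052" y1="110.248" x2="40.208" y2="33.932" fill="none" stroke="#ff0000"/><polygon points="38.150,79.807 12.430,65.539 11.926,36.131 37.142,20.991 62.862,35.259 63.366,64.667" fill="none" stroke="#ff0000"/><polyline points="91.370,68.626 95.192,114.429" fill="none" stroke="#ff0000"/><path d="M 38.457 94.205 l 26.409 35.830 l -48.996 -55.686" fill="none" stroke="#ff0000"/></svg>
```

G21
G90
G0 X55.560 Y39.300
M3 S112
G1 X121.558 Y127.496 F4472
M5
G0 X74.846 Y31.167
M3 S112
G1 X34.575 Y82.901 F4472
G1 X129.682 Y12.159 F4472
G1 X105.573 Y121.637 F4472
G1 X74.846 Y31.167 F4472
M5
G0 X24.030 Y98.087
M3 S800
G1 X11.977 Y113.934 F1024
G1 X23.324 Y130.294 F1024
G1 X42.389 Y124.558 F1024
G1 X42.825 Y104.653 F1024
G1 X24.030 Y98.087 F1024
M5
G0 X30.052 Y34.726
M3 S112
G1 X40.208 Y111.042 F4472
M5
G0 X38.150 Y65.167
M3 S112
G1 X12.430 Y79.435 F4472
G1 X11.926 Y108.843 F4472
G1 X37.142 Y123.983 F4472
G1 X62.862 Y109.715 F4472
G1 X63.366 Y80.307 F4472
G1 X38.150 Y65.167 F4472
M5
G0 X91.370 Y76.348
M3 S112
G1 X95.192 Y30.545 F4472
M5
G0 X38.457 Y50.769
M3 S112
G1 X64.866 Y14.939 F4472
G1 X15.870 Y70.625 F4472
M5
G0 X0.000 Y0.000

Since the viewBox matches the mm dimensions, user units are millimetres directly. The only transform is the Y-flip y_m = 144.974 − y_svg.

Shape 1 is a line segment drawn with `<line>`. Its stroke #ff0000 means engrave at S112, F4472. After flipping Y the toolpath is (55.560,39.300) → (121.558,127.496).

Shape 2 is a closed polygon drawn with `<path>`. Its stroke #ff0000 means engrave at S112, F4472. After flipping Y the toolpath is (74.846,31.167) → (34.575,82.901) → (129.682,12.159) → (105.573,121.637) → (74.846,31.167), returning to the start.

Shape 3 is a regular polygon drawn with `<path>`. Its stroke #0000ff means cut at S800, F1024. After flipping Y the toolpath is (24.030,98.087) → (11.977,113.934) → (23.324,130.294) → (42.389,124.558) → (42.825,104.653) → (24.030,98.087), returning to the start.

Shape 4 is a line segment drawn with `<line>`. Its stroke #ff0000 means engrave at S112, F4472. After flipping Y the toolpath is (30.052,34.726) → (40.208,111.042).

Shape 5 is a regular polygon drawn with `<polygon>`. Its stroke #ff0000 means engrave at S112, F4472. After flipping Y the toolpath is (38.150,65.167) → (12.430,79.435) → (11.926,108.843) → (37.142,123.983) → (62.862,109.715) → (63.366,80.307) → (38.150,65.167), returning to the start.

Shape 6 is a line segment drawn with `<polyline>`. Its stroke #ff0000 means engrave at S112, F4472. After flipping Y the toolpath is (91.370,76.348) → (95.192,30.545).

Shape 7 is a open polyline drawn with `<path>`. Its stroke #ff0000 means engrave at S112, F4472. After flipping Y the toolpath is (38.457,50.769) → (64.866,14.939) → (15.870,70.625).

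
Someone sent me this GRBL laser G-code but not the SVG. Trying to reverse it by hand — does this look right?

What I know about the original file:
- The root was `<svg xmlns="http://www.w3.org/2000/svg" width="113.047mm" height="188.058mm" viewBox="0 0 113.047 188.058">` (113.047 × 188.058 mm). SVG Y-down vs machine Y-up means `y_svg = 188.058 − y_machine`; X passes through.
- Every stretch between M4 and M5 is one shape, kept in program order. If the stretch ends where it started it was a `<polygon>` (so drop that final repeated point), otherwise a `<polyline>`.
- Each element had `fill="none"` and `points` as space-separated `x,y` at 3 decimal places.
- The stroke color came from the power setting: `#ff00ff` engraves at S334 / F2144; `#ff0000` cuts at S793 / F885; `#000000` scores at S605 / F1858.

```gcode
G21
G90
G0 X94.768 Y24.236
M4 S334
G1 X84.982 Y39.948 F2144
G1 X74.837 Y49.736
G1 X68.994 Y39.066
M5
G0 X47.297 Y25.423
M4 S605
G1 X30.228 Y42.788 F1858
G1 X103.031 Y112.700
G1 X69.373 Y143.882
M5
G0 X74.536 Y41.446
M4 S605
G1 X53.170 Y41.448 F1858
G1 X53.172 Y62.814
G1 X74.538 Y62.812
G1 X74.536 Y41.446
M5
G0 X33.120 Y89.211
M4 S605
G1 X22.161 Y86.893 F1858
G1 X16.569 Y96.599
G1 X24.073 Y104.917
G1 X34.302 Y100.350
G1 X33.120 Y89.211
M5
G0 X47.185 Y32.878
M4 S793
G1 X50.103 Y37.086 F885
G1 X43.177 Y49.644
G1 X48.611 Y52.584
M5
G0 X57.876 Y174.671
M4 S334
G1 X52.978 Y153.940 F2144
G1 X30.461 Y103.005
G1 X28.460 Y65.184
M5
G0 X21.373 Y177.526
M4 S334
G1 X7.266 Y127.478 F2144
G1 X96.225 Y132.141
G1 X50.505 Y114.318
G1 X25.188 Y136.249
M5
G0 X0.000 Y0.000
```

y_svg = 188.058 − y_m.

[1] S334→`#ff00ff` (engrave); open run; points: 94.768,163.822 84.982,148.110 74.837,138.322 68.994,148.992

[2] S605→`#000000` (score); open run; points: 47.297,162.635 30.228,145.270 103.031,75.358 69.373,44.176

[3] S605→`#000000` (score); closed run; points: 74.536,146.612 53.170,146.610 53.172,125.244 74.538,125.246

[4] S605→`#000000` (score); closed run; points: 33.120,98.847 22.161,101.165 16.569,91.459 24.073,83.141 34.302,87.708

[5] S793→`#ff0000` (cut); open run; points: 47.185,155.180 50.103,150.972 43.177,138.414 48.611,135.474

[6] S334→`#ff00ff` (engrave); open run; points: 57.876,13.387 52.978,34.118 30.461,85.053 28.460,122.874

[7] S334→`#ff00ff` (engrave); open run; points: 21.373,10.532 7.266,60.580 96.225,55.917 50.505,73.740 25.188,51.809

<svg xmlns="http://www.w3.org/2000/svg" width="113.047mm" height="188.058mm" viewBox="0 0 113.047 188.058">
  <polyline points="94.768,163.822 84.982,148.110 74.837,138.322 68.994,148.992" fill="none" stroke="#ff00ff"/>
  <polyline points="47.297,162.635 30.228,145.270 103.031,75.358 69.373,44.176" fill="none" stroke="#000000"/>
  <polygon points="74.536,146.612 53.170,146.610 53.172,125.244 74.538,125.246" fill="none" stroke="#000000"/>
  <polygon points="33.120,98.847 22.161,101.165 16.569,91.459 24.073,83.141 34.302,87.708" fill="none" stroke="#000000"/>
  <polyline points="47.185,155.180 50.103,150.972 43.177,138.414 48.611,135.474" fill="none" stroke="#ff0000"/>
  <polyline points="57.876,13.387 52.978,34.118 30.461,85.053 28.460,122.874" fill="none" stroke="#ff00ff"/>
  <polyline points="21.373,10.532 7.266,60.580 96.225,55.917 50.505,73.740 25.188,51.809" fill="none" stroke="#ff00ff"/>
</svg>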